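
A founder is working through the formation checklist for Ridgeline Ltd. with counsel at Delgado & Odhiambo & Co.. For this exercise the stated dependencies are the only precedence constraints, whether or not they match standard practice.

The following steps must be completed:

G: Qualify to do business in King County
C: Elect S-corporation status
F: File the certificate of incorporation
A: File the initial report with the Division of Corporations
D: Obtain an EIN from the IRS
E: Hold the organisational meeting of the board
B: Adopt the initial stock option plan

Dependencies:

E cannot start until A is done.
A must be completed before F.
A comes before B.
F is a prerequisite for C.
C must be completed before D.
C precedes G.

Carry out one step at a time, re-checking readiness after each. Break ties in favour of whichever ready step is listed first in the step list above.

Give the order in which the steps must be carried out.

A → F → C → G → D → E → B

A is the only step with nothing outstanding, so it goes first.
Ready: F, E and B. F is listed earlier → F.
Ready: C, E and B. C is listed earlier → C.
G and D now also ready, so the ready set is {G, D, E, B}; G is listed earlier → G.
D, E and B are all available; D is listed earlier → D.
E and B are both available; E is listed earlier → E.
B needed A, now all done → B.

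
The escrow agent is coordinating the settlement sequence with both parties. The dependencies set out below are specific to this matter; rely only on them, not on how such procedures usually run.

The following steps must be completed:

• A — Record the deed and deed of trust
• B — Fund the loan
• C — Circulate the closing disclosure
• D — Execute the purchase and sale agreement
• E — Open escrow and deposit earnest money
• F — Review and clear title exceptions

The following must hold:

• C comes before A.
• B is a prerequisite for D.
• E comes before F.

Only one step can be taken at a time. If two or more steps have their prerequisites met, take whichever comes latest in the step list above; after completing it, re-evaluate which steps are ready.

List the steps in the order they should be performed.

Nothing is required for E, C and B. E is listed later → E first.
Now F, C and B have their prerequisites met. F is listed later, so F next.
C and B are both available; C is listed later → C.
Now B and A have their prerequisites met. B is listed later, so B next.
Now D and A have their prerequisites met. D is listed later, so D next.
Next only A has its prerequisites met → A.

E, F, C, B, D, A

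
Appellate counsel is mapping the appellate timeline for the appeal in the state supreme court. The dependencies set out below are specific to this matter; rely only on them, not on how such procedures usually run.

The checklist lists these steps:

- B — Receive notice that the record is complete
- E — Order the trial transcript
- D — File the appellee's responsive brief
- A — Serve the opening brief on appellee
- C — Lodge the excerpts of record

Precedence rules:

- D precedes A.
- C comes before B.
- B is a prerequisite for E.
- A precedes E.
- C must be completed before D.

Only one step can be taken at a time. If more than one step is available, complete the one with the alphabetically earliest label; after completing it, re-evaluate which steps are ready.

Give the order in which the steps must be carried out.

C has no prerequisites → C first.
Now B and D have their prerequisites met. B has the earlier label, so B next.
D needed C, now all done → D.
That leaves A as the only ready step → A.
E needed A and B, now all done → E.

C, B, D, A, E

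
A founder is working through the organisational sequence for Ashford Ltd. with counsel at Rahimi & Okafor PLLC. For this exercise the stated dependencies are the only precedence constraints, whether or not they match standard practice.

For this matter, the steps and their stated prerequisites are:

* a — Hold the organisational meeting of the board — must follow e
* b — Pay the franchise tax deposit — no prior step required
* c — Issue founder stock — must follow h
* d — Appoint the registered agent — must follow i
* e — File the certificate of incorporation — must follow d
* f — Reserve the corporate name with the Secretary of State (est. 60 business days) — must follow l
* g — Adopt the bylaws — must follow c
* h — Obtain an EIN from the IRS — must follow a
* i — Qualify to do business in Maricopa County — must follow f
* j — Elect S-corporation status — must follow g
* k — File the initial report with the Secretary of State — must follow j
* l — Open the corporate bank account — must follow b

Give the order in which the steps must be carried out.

b → l → f → i → d → e → a → h → c → g → j → k

b has no prerequisites → b first.
l is the only step now ready → l.
Next only f has its prerequisites met → f.
That leaves i as the only ready step → i.
That leaves d as the only ready step → d.
Next only e has its prerequisites met → e.
a is the only step now ready → a.
h needed a, now all done → h.
That leaves c as the only ready step → c.
g needed c, now all done → g.
j needed g, now all done → j.
Next only k has its prerequisites met → k.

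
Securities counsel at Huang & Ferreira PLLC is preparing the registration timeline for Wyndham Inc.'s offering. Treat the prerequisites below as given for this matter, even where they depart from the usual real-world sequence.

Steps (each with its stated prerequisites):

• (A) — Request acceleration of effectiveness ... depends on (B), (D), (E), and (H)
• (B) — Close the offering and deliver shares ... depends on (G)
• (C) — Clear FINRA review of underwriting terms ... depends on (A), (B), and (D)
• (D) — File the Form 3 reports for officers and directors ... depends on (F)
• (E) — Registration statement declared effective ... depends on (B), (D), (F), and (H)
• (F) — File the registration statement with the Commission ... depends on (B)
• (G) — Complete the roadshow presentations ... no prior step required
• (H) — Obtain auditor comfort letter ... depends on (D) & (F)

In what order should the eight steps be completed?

(G) (B) (F) (D) (H) (E) (A) (C)

Only (G) has no prerequisites, so it is first.
(B) is the only step now ready → (B).
(F) needed (B), now all done → (F).
That leaves (D) as the only ready step → (D).
(H) needed (D) and (F), now all done → (H).
(E) is the only step now ready → (E).
Next only (A) has its prerequisites met → (A).
That leaves (C) as the only ready step → (C).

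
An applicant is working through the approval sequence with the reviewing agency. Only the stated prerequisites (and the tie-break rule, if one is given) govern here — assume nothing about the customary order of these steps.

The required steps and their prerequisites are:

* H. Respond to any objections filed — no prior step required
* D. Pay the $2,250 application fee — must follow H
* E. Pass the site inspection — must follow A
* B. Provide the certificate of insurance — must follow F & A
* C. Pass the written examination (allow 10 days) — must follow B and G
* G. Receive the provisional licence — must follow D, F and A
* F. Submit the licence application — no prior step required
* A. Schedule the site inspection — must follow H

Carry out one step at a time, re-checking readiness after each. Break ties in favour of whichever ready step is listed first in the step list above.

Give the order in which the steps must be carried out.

H, D, F, A, E, B, G, C

H and F have no prerequisites; H is listed earlier, so H is first.
Now D, F and A have their prerequisites met. D is listed earlier, so D next.
F and A are both available; F is listed earlier → F.
A needed H, now all done → A.
E, B and G are all available; E is listed earlier → E.
B and G are both available; B is listed earlier → B.
G is the only step now ready → G.
C is the only step now ready → C.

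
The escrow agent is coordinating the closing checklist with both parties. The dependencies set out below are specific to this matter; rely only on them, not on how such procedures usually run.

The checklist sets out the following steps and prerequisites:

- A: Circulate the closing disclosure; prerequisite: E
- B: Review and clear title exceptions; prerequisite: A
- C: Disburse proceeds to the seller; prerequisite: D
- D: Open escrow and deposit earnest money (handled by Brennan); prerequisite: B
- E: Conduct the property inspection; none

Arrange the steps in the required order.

Only E has no prerequisites, so it is first.
That leaves A as the only ready step → A.
That leaves B as the only ready step → B.
D needed B, now all done → D.
Next only C has its prerequisites met → C.

E, A, B, D, C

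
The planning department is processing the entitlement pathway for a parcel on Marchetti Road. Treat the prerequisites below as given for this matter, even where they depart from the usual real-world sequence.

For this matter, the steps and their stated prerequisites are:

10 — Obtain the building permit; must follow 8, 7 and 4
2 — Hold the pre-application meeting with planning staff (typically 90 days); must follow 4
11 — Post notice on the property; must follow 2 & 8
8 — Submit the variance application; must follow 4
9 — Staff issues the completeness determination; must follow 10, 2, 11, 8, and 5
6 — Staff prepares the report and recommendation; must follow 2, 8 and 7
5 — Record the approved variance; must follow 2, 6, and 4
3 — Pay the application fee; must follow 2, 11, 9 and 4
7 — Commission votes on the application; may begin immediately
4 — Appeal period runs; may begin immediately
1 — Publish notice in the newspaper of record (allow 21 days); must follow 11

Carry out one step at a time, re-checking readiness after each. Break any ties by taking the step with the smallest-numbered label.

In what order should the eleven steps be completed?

4, 2, 7, 8, 6, 5, 10, 11, 1, 9, 3

Nothing is required for 4 and 7. 4 has the earlier label → 4 first.
2 and 8 now also ready, so the ready set is {2, 7, 8}; 2 has the earlier label → 2.
Now 7 and 8 have their prerequisites met. 7 has the earlier label, so 7 next.
8 needed 4, now all done → 8.
Now 6, 10 and 11 have their prerequisites met. 6 has the earlier label, so 6 next.
5 now also ready, so the ready set is {5, 10, 11}; 5 has the earlier label → 5.
Ready: 10 and 11. 10 has the earlier label → 10.
11 needed 2 and 8, now all done → 11.
Now 1 and 9 have their prerequisites met. 1 has the earlier label, so 1 next.
9 is the only step now ready → 9.
That leaves 3 as the only ready step → 3.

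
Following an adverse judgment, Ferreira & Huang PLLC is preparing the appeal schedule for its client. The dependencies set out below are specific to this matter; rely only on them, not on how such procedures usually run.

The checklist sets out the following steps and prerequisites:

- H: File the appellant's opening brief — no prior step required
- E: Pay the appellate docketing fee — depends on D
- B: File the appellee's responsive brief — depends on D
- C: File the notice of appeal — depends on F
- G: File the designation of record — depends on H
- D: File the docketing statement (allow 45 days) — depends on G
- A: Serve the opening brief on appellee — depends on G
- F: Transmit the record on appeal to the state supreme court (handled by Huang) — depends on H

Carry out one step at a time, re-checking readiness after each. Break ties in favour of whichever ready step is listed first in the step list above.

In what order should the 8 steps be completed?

H is the only step with nothing outstanding, so it goes first.
G and F are both available; G is listed earlier → G.
D and A now also ready, so the ready set is {D, A, F}; D is listed earlier → D.
Now E, B, A and F have their prerequisites met. E is listed earlier, so E next.
B, A and F are all available; B is listed earlier → B.
Ready: A and F. A is listed earlier → A.
That leaves F as the only ready step → F.
Next only C has its prerequisites met → C.

H → G → D → E → B → A → F → C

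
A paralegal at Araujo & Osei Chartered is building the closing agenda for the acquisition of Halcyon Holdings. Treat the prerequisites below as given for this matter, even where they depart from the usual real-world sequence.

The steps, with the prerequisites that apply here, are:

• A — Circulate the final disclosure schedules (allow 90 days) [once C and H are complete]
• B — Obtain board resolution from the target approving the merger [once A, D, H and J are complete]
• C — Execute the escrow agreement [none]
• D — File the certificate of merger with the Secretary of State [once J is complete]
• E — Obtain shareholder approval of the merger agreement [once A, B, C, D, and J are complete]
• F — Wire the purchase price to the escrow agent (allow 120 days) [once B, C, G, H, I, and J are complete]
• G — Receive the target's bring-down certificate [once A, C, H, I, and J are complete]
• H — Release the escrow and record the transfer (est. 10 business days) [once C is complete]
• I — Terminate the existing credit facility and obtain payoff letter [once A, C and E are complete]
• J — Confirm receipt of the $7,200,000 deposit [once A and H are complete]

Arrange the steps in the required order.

C, H, A, J, D, B, E, I, G, F

Only C has no prerequisites, so it is first.
H is the only step now ready → H.
Next only A has its prerequisites met → A.
J needed A and H, now all done → J.
D needed J, now all done → D.
Next only B has its prerequisites met → B.
Next only E has its prerequisites met → E.
I needed A, C and E, now all done → I.
Next only G has its prerequisites met → G.
F needed B, C, G, H, I and J, now all done → F.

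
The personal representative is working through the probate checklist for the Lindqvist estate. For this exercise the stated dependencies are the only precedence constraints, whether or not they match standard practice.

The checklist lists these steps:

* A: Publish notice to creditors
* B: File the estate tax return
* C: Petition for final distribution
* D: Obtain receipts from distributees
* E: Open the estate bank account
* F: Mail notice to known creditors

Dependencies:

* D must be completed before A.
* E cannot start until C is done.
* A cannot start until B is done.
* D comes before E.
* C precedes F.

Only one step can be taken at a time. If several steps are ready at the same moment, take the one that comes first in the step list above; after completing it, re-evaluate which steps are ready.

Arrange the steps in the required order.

B C D A E F

B, C and D have no prerequisites; B is listed earlier, so B is first.
C and D are both available; C is listed earlier → C.
F now also ready, so the ready set is {D, F}; D is listed earlier → D.
A and E now also ready, so the ready set is {A, E, F}; A is listed earlier → A.
E and F are both available; E is listed earlier → E.
Next only F has its prerequisites met → F.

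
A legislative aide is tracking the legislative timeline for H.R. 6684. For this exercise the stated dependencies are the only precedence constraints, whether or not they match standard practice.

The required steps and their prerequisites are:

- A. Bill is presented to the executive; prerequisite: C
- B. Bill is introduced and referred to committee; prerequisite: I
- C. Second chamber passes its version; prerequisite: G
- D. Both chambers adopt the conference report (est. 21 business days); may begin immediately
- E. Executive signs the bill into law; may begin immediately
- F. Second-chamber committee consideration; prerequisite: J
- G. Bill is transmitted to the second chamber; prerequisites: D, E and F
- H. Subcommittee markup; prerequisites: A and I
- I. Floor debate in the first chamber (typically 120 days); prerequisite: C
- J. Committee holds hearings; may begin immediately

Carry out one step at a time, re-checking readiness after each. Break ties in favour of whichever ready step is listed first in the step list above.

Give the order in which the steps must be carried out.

Nothing is required for D, E and J. D is listed earlier → D first.
E and J are both available; E is listed earlier → E.
Next only J has its prerequisites met → J.
F is the only step now ready → F.
G needed D, E and F, now all done → G.
That leaves C as the only ready step → C.
Now A and I have their prerequisites met. A is listed earlier, so A next.
That leaves I as the only ready step → I.
B and H are both available; B is listed earlier → B.
Next only H has its prerequisites met → H.

D, E, J, F, G, C, A, I, B, H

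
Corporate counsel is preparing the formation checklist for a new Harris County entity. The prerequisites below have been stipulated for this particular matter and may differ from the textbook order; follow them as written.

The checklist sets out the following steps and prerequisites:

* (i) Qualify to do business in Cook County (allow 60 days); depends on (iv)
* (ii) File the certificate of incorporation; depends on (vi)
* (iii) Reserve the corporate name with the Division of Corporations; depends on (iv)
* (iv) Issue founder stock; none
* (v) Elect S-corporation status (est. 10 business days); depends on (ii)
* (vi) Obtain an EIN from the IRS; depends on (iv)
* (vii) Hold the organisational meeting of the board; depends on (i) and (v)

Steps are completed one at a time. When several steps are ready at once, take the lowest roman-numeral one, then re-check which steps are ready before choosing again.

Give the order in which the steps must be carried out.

(iv) is the only step with nothing outstanding, so it goes first.
(i), (iii) and (vi) are all available; (i) has the earlier label → (i).
Now (iii) and (vi) have their prerequisites met. (iii) has the earlier label, so (iii) next.
(vi) is the only step now ready → (vi).
(ii) needed (vi), now all done → (ii).
(v) needed (ii), now all done → (v).
That leaves (vii) as the only ready step → (vii).

(iv), (i), (iii), (vi), (ii), (v), (vii)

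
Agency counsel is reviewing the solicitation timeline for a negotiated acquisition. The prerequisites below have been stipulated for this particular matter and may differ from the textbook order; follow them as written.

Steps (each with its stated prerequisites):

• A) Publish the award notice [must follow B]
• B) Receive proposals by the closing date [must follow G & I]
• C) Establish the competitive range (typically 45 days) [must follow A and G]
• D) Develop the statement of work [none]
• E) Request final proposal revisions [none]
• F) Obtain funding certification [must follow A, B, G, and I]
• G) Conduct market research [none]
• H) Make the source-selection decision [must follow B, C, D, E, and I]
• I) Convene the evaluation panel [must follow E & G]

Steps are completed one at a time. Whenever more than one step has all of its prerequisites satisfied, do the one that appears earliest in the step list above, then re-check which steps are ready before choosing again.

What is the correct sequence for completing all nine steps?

D → E → G → I → B → A → C → F → H

D, E and G have no prerequisites; D is listed earlier, so D is first.
Now E and G have their prerequisites met. E is listed earlier, so E next.
Next only G has its prerequisites met → G.
I is the only step now ready → I.
That leaves B as the only ready step → B.
That leaves A as the only ready step → A.
Ready: C and F. C is listed earlier → C.
Ready: F and H. F is listed earlier → F.
H needed B, C, D, E and I, now all done → H.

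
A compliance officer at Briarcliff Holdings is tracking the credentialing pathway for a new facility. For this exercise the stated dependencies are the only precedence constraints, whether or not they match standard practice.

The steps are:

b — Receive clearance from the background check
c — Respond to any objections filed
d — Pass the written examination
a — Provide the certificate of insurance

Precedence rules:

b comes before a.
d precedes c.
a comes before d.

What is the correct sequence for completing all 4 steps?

Only b has no prerequisites, so it is first.
That leaves a as the only ready step → a.
d needed a, now all done → d.
Next only c has its prerequisites met → c.

b → a → d → c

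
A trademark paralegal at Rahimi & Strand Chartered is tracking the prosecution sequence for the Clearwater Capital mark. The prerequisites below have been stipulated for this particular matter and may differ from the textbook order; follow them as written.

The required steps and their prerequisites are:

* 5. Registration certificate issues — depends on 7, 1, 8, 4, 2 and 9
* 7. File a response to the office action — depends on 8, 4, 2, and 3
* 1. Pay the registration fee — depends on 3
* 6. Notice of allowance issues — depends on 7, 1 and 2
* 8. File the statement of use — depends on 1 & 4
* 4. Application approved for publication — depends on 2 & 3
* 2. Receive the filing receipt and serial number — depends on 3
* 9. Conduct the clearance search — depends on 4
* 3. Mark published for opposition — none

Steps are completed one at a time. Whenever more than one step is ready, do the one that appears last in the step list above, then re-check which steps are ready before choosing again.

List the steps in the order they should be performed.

3, 2, 4, 9, 1, 8, 7, 6, 5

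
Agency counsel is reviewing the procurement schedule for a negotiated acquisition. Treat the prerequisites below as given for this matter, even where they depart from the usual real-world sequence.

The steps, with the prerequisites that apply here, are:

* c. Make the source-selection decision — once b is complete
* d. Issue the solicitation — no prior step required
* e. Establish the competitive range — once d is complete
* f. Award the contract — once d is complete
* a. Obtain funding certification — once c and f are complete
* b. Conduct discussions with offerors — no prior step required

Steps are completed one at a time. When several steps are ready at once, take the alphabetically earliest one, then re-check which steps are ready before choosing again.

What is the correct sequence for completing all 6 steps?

b, c, d, e, f, a

b and d have no prerequisites; b has the earlier label, so b is first.
c now also ready, so the ready set is {c, d}; c has the earlier label → c.
Next only d has its prerequisites met → d.
Ready: e and f. e has the earlier label → e.
f is the only step now ready → f.
a needed c and f, now all done → a.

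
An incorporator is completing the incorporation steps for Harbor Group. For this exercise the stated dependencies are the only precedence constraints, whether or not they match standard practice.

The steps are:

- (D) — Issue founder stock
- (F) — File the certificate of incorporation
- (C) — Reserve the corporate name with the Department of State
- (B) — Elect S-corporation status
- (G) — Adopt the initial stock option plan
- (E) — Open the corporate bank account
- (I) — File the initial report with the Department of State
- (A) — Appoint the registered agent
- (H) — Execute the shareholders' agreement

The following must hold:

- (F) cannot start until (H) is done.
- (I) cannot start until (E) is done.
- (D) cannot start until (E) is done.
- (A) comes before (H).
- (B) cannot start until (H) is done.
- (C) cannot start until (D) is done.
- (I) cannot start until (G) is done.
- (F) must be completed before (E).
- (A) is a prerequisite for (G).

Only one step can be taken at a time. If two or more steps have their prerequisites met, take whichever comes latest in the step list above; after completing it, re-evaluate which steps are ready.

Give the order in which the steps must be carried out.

Only (A) has no prerequisites, so it is first.
Now (H) and (G) have their prerequisites met. (H) is listed later, so (H) next.
(G), (B) and (F) are all available; (G) is listed later → (G).
Ready: (B) and (F). (B) is listed later → (B).
That leaves (F) as the only ready step → (F).
That leaves (E) as the only ready step → (E).
Now (I) and (D) have their prerequisites met. (I) is listed later, so (I) next.
(D) needed (E), now all done → (D).
(C) is the only step now ready → (C).

(A), (H), (G), (B), (F), (E), (I), (D), (C)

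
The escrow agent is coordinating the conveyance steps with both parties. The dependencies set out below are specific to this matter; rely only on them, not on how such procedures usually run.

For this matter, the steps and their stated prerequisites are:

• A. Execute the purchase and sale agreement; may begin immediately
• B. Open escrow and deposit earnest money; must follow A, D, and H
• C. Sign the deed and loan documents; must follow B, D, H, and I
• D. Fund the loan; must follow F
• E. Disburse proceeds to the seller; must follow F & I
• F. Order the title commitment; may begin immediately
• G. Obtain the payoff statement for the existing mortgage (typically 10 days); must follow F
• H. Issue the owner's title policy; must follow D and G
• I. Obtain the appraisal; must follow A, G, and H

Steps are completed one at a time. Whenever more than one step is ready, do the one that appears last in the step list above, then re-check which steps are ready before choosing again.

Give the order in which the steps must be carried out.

Nothing is required for F and A. F is listed later → F first.
G and D now also ready, so the ready set is {G, D, A}; G is listed later → G.
Ready: D and A. D is listed later → D.
H now also ready, so the ready set is {H, A}; H is listed later → H.
A is the only step now ready → A.
Ready: I and B. I is listed later → I.
Ready: E and B. E is listed later → E.
Next only B has its prerequisites met → B.
C needed I, H, D and B, now all done → C.

F → G → D → H → A → I → E → B → C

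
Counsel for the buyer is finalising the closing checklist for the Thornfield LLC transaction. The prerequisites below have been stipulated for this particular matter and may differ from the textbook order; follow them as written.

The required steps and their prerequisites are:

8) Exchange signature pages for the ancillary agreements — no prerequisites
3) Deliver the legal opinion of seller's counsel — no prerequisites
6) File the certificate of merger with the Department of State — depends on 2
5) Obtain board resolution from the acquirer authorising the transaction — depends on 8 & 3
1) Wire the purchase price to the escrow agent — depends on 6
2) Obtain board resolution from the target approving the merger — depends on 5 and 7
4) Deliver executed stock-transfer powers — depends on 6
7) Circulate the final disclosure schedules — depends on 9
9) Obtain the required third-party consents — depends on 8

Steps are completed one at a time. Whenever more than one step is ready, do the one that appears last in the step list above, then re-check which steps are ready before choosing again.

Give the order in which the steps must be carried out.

3, 8, 9, 7, 5, 2, 6, 4, 1

3 and 8 have no prerequisites; 3 is listed later, so 3 is first.
Next only 8 has its prerequisites met → 8.
9 and 5 are both available; 9 is listed later → 9.
7 now also ready, so the ready set is {7, 5}; 7 is listed later → 7.
5 needed 3 and 8, now all done → 5.
2 needed 7 and 5, now all done → 2.
That leaves 6 as the only ready step → 6.
Now 4 and 1 have their prerequisites met. 4 is listed later, so 4 next.
1 is the only step now ready → 1.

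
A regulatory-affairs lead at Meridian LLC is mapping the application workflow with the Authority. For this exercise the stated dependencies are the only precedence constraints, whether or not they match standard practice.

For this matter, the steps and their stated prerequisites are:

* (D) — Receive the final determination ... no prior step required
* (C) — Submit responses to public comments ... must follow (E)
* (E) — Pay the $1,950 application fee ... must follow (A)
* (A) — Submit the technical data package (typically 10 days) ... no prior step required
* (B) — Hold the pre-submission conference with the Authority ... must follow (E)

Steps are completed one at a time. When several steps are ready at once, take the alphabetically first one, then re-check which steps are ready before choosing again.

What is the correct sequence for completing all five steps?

(A) (D) (E) (B) (C)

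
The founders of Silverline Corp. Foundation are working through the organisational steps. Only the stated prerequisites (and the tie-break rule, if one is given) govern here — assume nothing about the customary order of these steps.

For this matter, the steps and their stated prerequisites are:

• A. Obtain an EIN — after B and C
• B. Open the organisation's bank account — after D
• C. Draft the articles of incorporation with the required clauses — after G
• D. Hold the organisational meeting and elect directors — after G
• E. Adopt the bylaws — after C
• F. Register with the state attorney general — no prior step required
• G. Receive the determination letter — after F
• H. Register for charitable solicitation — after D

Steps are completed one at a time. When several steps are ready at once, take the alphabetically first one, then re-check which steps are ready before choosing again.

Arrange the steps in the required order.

F is the only step with nothing outstanding, so it goes first.
That leaves G as the only ready step → G.
C and D are both available; C has the earlier label → C.
E now also ready, so the ready set is {D, E}; D has the earlier label → D.
B, E and H are all available; B has the earlier label → B.
Ready: A, E and H. A has the earlier label → A.
E and H are both available; E has the earlier label → E.
Next only H has its prerequisites met → H.

F, G, C, D, B, A, E, H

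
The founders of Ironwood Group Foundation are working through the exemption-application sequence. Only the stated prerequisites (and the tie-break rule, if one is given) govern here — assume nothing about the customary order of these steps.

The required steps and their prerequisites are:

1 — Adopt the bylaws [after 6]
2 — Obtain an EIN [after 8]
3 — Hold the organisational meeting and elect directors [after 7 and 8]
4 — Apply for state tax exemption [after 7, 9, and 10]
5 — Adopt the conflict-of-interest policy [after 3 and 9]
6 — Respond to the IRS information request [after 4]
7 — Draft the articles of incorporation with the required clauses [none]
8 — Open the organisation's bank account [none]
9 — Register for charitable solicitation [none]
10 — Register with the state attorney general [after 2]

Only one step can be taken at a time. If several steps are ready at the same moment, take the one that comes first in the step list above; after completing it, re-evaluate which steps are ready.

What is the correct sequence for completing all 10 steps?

7, 8, 2, 3, 9, 5, 10, 4, 6, 1

7, 8 and 9 have no prerequisites; 7 is listed earlier, so 7 is first.
Ready: 8 and 9. 8 is listed earlier → 8.
Now 2, 3 and 9 have their prerequisites met. 2 is listed earlier, so 2 next.
3, 9 and 10 are all available; 3 is listed earlier → 3.
Ready: 9 and 10. 9 is listed earlier → 9.
5 and 10 are both available; 5 is listed earlier → 5.
10 needed 2, now all done → 10.
4 needed 7, 9 and 10, now all done → 4.
Next only 6 has its prerequisites met → 6.
Next only 1 has its prerequisites met → 1.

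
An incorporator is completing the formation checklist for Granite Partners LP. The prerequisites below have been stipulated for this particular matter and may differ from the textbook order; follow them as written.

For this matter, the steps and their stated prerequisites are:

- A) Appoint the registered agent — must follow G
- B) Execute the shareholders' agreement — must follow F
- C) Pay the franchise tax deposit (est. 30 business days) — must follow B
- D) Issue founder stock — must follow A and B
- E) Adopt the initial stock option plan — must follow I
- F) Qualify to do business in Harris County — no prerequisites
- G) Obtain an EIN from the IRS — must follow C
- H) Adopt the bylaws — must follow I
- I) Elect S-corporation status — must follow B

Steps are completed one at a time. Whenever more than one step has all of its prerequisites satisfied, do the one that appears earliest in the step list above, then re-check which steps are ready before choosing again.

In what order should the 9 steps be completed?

F is the only step with nothing outstanding, so it goes first.
B needed F, now all done → B.
Ready: C and I. C is listed earlier → C.
G now also ready, so the ready set is {G, I}; G is listed earlier → G.
A now also ready, so the ready set is {A, I}; A is listed earlier → A.
Now D and I have their prerequisites met. D is listed earlier, so D next.
I needed B, now all done → I.
Now E and H have their prerequisites met. E is listed earlier, so E next.
Next only H has its prerequisites met → H.

F, B, C, G, A, D, I, E, H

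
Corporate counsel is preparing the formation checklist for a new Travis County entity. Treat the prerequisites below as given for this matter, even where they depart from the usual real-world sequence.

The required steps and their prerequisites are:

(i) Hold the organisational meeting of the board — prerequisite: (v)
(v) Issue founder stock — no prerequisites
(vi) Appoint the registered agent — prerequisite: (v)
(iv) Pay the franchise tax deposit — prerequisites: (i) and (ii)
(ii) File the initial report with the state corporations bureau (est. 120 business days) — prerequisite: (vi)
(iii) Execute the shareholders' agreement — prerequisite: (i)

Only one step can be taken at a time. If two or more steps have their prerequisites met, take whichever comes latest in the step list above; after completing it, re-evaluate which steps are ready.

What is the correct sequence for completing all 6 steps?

Only (v) has no prerequisites, so it is first.
Now (vi) and (i) have their prerequisites met. (vi) is listed later, so (vi) next.
Now (ii) and (i) have their prerequisites met. (ii) is listed later, so (ii) next.
(i) needed (v), now all done → (i).
Now (iii) and (iv) have their prerequisites met. (iii) is listed later, so (iii) next.
That leaves (iv) as the only ready step → (iv).

(v), (vi), (ii), (i), (iii), (iv)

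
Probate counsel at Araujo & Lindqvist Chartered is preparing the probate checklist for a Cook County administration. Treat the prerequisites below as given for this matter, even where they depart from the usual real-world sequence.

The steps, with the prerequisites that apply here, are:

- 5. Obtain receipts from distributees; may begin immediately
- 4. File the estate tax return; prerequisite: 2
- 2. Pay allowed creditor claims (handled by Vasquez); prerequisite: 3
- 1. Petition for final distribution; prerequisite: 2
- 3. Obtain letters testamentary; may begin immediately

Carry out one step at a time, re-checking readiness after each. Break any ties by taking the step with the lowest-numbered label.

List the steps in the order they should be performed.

3 2 1 4 5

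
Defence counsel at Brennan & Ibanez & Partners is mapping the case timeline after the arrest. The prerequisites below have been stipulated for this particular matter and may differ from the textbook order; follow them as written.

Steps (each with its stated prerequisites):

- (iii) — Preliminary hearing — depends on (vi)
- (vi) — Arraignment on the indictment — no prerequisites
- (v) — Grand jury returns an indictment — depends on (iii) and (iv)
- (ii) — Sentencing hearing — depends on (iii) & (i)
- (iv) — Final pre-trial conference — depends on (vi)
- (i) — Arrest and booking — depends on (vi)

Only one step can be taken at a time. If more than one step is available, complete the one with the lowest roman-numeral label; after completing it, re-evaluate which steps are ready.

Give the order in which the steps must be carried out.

(vi) (i) (iii) (ii) (iv) (v)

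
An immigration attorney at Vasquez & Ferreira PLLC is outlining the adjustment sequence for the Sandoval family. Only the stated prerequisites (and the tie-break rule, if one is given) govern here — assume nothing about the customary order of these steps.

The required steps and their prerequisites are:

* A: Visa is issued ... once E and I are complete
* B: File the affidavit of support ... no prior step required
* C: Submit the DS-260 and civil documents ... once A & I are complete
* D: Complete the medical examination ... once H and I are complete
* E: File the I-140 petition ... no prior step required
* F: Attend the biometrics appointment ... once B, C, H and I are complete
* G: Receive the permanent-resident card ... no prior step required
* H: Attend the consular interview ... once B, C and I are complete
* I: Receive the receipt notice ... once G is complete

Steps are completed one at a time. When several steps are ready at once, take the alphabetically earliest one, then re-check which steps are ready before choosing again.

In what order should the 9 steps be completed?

B, E and G have no prerequisites; B has the earlier label, so B is first.
Ready: E and G. E has the earlier label → E.
Next only G has its prerequisites met → G.
Next only I has its prerequisites met → I.
A is the only step now ready → A.
C is the only step now ready → C.
That leaves H as the only ready step → H.
Now D and F have their prerequisites met. D has the earlier label, so D next.
That leaves F as the only ready step → F.

B, E, G, I, A, C, H, D, F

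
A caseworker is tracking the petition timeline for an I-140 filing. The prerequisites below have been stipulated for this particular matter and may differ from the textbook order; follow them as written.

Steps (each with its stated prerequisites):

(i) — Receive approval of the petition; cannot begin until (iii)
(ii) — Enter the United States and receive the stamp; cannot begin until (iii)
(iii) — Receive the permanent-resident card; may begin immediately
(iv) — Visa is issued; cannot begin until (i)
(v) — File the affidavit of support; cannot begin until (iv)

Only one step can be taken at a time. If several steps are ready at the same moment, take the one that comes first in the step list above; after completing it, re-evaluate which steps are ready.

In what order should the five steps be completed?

(iii) is the only step with nothing outstanding, so it goes first.
Now (i) and (ii) have their prerequisites met. (i) is listed earlier, so (i) next.
(iv) now also ready, so the ready set is {(ii), (iv)}; (ii) is listed earlier → (ii).
Next only (iv) has its prerequisites met → (iv).
(v) needed (iv), now all done → (v).

(iii) → (i) → (ii) → (iv) → (v)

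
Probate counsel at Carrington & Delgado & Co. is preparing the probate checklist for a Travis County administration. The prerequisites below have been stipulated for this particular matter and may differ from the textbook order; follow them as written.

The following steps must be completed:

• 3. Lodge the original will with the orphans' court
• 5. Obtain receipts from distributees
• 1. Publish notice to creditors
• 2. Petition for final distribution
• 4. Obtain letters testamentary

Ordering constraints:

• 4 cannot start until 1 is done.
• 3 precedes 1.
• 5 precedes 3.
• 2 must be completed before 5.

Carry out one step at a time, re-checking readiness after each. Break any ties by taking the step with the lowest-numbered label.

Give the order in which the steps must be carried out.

2 → 5 → 3 → 1 → 4

Only 2 has no prerequisites, so it is first.
5 is the only step now ready → 5.
3 needed 5, now all done → 3.
1 needed 3, now all done → 1.
4 needed 1, now all done → 4.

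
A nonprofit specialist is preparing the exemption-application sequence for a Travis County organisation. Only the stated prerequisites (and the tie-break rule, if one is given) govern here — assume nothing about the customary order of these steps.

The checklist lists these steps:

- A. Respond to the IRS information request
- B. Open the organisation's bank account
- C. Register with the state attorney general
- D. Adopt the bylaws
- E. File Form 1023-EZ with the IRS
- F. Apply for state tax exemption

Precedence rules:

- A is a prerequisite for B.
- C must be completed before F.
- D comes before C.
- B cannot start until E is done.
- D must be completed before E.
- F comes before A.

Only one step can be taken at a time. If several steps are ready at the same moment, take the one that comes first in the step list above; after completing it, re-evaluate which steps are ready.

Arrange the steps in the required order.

D → C → E → F → A → B

D has no prerequisites → D first.
C and E are both available; C is listed earlier → C.
F now also ready, so the ready set is {E, F}; E is listed earlier → E.
That leaves F as the only ready step → F.
A needed F, now all done → A.
B needed A and E, now all done → B.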